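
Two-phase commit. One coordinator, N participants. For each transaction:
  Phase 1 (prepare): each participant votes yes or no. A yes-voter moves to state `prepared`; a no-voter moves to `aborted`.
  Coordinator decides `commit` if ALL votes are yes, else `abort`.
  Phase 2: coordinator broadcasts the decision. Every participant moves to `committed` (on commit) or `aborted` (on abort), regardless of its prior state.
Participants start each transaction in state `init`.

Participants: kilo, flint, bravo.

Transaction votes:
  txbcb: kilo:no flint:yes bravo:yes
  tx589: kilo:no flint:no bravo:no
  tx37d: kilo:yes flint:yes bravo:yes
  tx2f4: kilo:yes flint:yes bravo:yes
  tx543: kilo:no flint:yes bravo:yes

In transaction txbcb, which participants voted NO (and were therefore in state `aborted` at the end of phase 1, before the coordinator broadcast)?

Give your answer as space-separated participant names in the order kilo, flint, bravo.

Txn txbcb phase 1: kilo no -> aborted; flint yes -> prepared; bravo yes -> prepared

Answer: kilo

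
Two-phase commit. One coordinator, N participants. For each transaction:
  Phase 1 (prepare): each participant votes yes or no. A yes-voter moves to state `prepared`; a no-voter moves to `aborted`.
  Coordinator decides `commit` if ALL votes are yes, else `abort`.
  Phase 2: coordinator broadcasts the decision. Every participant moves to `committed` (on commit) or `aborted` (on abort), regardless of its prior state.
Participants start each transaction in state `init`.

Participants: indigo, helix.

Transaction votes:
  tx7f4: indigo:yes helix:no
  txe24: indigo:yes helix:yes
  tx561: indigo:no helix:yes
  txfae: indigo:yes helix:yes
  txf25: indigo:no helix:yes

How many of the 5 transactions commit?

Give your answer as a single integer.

tx7f4: no from helix -> abort (commits=0)
txe24: all yes -> commit (commits=1)
tx561: no from indigo -> abort (commits=1)
txfae: all yes -> commit (commits=2)
txf25: no from indigo -> abort (commits=2)

Answer: 2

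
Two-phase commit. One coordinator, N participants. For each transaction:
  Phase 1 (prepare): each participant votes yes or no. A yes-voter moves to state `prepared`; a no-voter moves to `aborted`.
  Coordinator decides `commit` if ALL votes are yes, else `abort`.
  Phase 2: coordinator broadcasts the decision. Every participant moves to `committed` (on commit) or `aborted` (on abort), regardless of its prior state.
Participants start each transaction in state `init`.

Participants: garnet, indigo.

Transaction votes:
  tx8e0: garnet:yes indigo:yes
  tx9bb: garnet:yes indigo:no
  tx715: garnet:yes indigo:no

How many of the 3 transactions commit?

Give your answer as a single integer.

Answer: 1

Derivation:
tx8e0: all yes -> commit (commits=1)
tx9bb: no from indigo -> abort (commits=1)
tx715: no from indigo -> abort (commits=1)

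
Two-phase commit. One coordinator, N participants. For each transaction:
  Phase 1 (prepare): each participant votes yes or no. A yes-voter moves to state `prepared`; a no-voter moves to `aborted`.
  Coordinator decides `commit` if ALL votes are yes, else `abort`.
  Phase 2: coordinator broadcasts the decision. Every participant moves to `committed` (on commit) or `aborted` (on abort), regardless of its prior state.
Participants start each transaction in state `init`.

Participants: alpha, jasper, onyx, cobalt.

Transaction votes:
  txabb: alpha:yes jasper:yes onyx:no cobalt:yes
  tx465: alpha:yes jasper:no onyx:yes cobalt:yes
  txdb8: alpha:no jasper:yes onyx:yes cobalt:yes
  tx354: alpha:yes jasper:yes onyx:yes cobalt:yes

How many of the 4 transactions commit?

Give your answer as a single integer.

txabb: no from onyx -> abort (commits=0)
tx465: no from jasper -> abort (commits=0)
txdb8: no from alpha -> abort (commits=0)
tx354: all yes -> commit (commits=1)

Answer: 1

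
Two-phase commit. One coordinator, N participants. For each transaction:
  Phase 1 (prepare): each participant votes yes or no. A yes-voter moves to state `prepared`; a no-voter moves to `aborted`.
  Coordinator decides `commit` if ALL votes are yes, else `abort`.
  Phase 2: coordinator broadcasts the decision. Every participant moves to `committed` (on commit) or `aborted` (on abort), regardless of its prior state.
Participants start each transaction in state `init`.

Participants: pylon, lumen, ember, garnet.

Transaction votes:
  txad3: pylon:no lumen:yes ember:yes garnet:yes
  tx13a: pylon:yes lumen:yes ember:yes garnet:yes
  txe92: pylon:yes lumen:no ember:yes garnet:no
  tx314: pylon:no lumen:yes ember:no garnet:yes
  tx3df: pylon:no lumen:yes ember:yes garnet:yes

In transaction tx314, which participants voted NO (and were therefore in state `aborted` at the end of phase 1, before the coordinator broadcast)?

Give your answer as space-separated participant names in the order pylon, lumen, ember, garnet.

Txn tx314 phase 1: pylon no -> aborted; lumen yes -> prepared; ember no -> aborted; garnet yes -> prepared

Answer: pylon ember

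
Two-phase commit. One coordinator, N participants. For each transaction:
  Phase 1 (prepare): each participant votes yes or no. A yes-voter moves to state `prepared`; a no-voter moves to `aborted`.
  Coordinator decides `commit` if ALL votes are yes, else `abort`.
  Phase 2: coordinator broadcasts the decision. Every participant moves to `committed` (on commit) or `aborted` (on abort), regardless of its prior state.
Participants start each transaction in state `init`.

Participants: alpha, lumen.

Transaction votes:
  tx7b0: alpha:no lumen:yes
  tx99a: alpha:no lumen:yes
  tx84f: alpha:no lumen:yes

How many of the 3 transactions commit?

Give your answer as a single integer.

tx7b0: no from alpha -> abort (commits=0)
tx99a: no from alpha -> abort (commits=0)
tx84f: no from alpha -> abort (commits=0)

Answer: 0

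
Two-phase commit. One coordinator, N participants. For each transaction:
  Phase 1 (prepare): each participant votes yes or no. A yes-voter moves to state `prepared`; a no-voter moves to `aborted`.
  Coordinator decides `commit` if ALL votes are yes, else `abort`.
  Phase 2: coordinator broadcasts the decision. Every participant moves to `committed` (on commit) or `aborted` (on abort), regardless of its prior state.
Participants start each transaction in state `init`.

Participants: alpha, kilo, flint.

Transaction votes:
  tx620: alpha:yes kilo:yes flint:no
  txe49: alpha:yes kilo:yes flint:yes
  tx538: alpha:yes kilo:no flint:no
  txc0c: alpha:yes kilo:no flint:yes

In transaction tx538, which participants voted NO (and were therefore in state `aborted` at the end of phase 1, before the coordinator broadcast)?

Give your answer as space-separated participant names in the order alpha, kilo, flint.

Answer: kilo flint

Derivation:
Txn tx538 phase 1: alpha yes -> prepared; kilo no -> aborted; flint no -> aborted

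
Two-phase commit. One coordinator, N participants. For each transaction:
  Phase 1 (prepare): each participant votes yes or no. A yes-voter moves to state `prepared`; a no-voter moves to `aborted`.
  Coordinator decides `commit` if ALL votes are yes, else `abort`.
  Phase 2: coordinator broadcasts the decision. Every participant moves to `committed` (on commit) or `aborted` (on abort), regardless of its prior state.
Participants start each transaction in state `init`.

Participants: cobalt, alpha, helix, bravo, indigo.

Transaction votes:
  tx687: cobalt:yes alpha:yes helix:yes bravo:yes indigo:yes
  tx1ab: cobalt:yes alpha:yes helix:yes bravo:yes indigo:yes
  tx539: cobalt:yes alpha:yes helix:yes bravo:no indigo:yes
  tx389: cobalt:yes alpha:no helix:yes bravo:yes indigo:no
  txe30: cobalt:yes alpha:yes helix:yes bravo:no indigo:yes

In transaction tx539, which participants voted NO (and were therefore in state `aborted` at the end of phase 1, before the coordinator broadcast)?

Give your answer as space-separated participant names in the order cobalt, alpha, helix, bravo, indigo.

Answer: bravo

Derivation:
Txn tx539 phase 1: cobalt yes -> prepared; alpha yes -> prepared; helix yes -> prepared; bravo no -> aborted; indigo yes -> prepared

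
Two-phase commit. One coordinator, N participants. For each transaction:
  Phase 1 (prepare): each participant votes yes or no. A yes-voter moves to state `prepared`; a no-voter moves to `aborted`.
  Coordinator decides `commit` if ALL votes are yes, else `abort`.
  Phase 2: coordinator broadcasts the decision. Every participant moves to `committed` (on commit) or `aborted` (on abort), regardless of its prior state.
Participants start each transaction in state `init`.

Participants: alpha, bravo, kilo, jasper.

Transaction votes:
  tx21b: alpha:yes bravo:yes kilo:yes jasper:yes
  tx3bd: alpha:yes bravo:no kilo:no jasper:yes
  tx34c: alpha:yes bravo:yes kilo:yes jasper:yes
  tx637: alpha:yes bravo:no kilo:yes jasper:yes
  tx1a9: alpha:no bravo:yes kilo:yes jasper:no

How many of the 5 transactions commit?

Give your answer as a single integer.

tx21b: all yes -> commit (commits=1)
tx3bd: no from bravo, kilo -> abort (commits=1)
tx34c: all yes -> commit (commits=2)
tx637: no from bravo -> abort (commits=2)
tx1a9: no from alpha, jasper -> abort (commits=2)

Answer: 2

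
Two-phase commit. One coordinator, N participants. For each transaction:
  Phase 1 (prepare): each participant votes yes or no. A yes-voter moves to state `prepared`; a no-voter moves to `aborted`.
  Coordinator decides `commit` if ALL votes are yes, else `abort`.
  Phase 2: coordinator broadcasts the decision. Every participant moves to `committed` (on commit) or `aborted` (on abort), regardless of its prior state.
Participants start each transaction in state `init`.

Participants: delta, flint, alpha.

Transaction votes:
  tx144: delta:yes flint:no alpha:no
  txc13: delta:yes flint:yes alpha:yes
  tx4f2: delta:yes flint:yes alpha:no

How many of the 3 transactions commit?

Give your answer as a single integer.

tx144: no from flint, alpha -> abort (commits=0)
txc13: all yes -> commit (commits=1)
tx4f2: no from alpha -> abort (commits=1)

Answer: 1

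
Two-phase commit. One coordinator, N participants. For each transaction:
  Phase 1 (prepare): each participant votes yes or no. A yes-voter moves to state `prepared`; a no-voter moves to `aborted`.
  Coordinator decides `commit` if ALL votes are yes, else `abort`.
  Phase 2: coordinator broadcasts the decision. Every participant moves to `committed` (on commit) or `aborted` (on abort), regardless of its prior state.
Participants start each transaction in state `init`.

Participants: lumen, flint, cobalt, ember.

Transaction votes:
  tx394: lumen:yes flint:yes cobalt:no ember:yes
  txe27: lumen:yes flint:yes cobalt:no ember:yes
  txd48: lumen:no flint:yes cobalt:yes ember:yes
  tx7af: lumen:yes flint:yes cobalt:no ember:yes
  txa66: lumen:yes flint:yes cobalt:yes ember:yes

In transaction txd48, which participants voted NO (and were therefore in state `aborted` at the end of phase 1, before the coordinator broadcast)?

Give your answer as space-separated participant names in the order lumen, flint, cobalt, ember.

Answer: lumen

Derivation:
Txn txd48 phase 1: lumen no -> aborted; flint yes -> prepared; cobalt yes -> prepared; ember yes -> prepared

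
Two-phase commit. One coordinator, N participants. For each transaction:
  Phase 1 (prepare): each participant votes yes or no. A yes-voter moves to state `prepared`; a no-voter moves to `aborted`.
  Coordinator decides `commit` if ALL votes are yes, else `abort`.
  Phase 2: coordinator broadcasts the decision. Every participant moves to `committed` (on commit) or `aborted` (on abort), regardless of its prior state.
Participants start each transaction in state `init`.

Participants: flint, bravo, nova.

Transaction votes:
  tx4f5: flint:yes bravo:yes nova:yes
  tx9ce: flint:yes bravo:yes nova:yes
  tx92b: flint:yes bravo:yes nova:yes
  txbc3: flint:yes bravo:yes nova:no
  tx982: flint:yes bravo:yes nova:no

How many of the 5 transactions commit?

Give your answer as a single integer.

Answer: 3

Derivation:
tx4f5: all yes -> commit (commits=1)
tx9ce: all yes -> commit (commits=2)
tx92b: all yes -> commit (commits=3)
txbc3: no from nova -> abort (commits=3)
tx982: no from nova -> abort (commits=3)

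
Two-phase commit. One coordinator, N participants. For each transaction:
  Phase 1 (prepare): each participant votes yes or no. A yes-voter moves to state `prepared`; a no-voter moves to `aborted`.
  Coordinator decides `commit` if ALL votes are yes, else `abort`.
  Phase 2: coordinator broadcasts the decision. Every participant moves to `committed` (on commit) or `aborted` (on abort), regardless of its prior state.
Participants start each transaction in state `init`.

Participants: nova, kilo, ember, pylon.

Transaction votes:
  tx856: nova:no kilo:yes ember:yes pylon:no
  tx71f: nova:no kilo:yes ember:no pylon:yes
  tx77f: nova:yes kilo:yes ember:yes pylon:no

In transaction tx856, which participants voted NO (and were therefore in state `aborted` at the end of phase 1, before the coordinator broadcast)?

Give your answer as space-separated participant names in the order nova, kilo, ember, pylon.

Txn tx856 phase 1: nova no -> aborted; kilo yes -> prepared; ember yes -> prepared; pylon no -> aborted

Answer: nova pylon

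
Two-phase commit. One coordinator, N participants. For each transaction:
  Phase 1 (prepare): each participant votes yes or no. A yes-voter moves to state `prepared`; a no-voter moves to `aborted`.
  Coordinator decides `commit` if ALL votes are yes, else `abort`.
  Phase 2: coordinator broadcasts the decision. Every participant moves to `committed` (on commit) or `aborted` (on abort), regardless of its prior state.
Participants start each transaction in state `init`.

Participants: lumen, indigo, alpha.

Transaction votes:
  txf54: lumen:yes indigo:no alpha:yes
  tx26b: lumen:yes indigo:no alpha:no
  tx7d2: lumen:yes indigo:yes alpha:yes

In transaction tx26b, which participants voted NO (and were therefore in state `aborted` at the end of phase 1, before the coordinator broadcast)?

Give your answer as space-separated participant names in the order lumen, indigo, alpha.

Txn tx26b phase 1: lumen yes -> prepared; indigo no -> aborted; alpha no -> aborted

Answer: indigo alpha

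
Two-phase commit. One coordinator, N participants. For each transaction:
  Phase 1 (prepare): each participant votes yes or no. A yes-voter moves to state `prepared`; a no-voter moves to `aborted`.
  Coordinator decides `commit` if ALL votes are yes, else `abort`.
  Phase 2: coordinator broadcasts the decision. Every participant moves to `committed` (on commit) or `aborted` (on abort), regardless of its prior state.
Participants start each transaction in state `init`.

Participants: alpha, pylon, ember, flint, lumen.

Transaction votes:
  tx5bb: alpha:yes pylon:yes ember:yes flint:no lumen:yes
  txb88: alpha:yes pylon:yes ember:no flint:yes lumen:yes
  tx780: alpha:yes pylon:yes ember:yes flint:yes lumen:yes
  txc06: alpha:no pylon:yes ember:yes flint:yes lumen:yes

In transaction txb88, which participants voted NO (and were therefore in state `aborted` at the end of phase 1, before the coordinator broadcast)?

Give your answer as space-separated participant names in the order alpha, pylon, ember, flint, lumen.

Txn txb88 phase 1: alpha yes -> prepared; pylon yes -> prepared; ember no -> aborted; flint yes -> prepared; lumen yes -> prepared

Answer: ember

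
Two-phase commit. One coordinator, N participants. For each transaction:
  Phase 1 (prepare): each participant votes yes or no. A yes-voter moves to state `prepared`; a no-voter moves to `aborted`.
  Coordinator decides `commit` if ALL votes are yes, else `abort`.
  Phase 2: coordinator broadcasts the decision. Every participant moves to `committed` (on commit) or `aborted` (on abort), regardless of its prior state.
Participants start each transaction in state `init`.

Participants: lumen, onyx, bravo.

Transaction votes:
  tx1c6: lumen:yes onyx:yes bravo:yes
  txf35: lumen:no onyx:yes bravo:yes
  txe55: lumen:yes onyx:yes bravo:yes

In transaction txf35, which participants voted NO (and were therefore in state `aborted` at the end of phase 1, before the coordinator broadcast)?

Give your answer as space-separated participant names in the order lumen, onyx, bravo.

Txn txf35 phase 1: lumen no -> aborted; onyx yes -> prepared; bravo yes -> prepared

Answer: lumen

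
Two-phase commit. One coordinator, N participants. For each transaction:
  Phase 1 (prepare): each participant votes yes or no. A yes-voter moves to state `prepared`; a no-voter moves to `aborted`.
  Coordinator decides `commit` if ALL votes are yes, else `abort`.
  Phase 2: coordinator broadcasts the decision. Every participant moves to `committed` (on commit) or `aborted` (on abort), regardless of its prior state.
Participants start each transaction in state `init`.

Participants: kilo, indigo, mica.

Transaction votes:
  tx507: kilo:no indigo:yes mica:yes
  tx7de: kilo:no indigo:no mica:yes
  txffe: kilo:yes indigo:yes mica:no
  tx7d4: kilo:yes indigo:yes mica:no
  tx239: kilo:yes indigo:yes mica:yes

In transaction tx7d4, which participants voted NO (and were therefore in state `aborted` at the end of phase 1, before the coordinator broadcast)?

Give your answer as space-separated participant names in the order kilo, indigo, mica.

Answer: mica

Derivation:
Txn tx7d4 phase 1: kilo yes -> prepared; indigo yes -> prepared; mica no -> aborted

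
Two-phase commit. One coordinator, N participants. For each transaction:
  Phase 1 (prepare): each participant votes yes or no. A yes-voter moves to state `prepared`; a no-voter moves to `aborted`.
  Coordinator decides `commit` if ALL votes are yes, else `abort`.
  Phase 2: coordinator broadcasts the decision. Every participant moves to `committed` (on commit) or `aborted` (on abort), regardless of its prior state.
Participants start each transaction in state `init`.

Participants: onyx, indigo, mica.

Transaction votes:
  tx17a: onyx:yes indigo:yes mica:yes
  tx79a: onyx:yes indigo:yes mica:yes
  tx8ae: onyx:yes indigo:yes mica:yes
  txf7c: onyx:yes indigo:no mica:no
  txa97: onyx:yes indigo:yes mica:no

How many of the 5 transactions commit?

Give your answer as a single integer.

tx17a: all yes -> commit (commits=1)
tx79a: all yes -> commit (commits=2)
tx8ae: all yes -> commit (commits=3)
txf7c: no from indigo, mica -> abort (commits=3)
txa97: no from mica -> abort (commits=3)

Answer: 3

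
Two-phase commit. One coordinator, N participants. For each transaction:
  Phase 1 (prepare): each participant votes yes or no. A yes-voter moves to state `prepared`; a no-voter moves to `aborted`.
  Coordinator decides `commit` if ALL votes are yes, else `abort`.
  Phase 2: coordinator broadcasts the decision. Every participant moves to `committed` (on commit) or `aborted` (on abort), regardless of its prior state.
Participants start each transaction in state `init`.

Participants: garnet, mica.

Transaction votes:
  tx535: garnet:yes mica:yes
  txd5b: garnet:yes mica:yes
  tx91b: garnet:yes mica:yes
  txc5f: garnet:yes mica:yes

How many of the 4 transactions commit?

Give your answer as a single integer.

tx535: all yes -> commit (commits=1)
txd5b: all yes -> commit (commits=2)
tx91b: all yes -> commit (commits=3)
txc5f: all yes -> commit (commits=4)

Answer: 4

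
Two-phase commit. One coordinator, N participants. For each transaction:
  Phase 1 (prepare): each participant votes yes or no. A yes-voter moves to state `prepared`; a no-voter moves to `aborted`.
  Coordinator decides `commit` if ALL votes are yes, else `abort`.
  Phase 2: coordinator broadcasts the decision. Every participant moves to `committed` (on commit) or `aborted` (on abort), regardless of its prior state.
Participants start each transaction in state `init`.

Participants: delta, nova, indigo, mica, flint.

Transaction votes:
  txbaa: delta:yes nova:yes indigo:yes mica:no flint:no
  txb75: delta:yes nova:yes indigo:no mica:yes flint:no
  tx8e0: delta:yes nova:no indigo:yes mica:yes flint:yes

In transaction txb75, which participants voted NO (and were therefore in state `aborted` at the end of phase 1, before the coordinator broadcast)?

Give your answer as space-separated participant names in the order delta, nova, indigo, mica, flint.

Txn txb75 phase 1: delta yes -> prepared; nova yes -> prepared; indigo no -> aborted; mica yes -> prepared; flint no -> aborted

Answer: indigo flint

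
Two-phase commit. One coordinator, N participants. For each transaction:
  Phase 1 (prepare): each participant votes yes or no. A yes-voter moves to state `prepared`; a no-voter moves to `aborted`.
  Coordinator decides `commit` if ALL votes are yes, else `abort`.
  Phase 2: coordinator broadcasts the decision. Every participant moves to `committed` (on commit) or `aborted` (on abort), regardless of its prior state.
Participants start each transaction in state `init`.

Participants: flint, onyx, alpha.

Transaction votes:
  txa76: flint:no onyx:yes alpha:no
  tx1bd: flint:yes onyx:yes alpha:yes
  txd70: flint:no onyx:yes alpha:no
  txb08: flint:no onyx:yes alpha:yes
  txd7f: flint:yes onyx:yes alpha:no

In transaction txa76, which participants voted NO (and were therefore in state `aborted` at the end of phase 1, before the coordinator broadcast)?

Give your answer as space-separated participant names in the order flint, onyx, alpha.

Txn txa76 phase 1: flint no -> aborted; onyx yes -> prepared; alpha no -> aborted

Answer: flint alpha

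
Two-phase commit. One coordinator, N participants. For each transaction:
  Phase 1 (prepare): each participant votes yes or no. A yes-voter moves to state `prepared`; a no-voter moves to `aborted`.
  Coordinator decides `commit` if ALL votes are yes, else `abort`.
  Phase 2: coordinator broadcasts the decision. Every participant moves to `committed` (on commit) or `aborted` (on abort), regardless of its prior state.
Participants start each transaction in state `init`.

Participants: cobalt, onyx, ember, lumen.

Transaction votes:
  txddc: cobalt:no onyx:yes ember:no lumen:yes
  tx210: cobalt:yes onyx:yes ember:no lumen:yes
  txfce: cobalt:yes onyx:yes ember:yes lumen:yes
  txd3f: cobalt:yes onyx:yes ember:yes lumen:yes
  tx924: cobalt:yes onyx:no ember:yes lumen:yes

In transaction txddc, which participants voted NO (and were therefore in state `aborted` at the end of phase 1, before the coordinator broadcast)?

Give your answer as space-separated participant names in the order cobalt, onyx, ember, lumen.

Txn txddc phase 1: cobalt no -> aborted; onyx yes -> prepared; ember no -> aborted; lumen yes -> prepared

Answer: cobalt ember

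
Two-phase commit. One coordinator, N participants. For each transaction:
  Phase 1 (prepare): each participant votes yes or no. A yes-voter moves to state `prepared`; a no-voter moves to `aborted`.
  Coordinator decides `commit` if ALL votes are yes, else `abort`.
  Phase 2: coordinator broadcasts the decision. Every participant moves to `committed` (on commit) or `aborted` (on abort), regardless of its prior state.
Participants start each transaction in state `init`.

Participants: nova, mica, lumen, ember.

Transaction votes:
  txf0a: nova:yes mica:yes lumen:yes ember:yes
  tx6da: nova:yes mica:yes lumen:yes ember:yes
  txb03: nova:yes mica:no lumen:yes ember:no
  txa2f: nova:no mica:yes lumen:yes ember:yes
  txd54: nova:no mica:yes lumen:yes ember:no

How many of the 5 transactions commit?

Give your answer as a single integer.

txf0a: all yes -> commit (commits=1)
tx6da: all yes -> commit (commits=2)
txb03: no from mica, ember -> abort (commits=2)
txa2f: no from nova -> abort (commits=2)
txd54: no from nova, ember -> abort (commits=2)

Answer: 2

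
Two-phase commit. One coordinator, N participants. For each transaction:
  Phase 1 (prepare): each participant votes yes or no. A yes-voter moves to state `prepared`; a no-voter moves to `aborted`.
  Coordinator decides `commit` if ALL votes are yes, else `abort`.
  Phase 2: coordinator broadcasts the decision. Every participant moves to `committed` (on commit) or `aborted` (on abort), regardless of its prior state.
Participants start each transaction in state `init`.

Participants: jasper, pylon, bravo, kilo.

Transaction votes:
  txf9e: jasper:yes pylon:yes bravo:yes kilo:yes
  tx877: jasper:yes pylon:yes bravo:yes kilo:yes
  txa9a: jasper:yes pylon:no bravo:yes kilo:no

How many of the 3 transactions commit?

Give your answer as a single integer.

Answer: 2

Derivation:
txf9e: all yes -> commit (commits=1)
tx877: all yes -> commit (commits=2)
txa9a: no from pylon, kilo -> abort (commits=2)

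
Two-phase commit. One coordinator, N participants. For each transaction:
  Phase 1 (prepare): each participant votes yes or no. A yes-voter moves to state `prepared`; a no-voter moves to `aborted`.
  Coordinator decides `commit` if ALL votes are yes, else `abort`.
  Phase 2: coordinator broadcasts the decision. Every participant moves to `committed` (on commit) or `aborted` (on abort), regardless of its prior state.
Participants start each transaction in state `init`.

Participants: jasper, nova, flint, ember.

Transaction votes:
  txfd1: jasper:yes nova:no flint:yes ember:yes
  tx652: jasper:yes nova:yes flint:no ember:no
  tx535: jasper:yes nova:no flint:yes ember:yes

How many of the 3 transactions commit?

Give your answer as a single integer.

txfd1: no from nova -> abort (commits=0)
tx652: no from flint, ember -> abort (commits=0)
tx535: no from nova -> abort (commits=0)

Answer: 0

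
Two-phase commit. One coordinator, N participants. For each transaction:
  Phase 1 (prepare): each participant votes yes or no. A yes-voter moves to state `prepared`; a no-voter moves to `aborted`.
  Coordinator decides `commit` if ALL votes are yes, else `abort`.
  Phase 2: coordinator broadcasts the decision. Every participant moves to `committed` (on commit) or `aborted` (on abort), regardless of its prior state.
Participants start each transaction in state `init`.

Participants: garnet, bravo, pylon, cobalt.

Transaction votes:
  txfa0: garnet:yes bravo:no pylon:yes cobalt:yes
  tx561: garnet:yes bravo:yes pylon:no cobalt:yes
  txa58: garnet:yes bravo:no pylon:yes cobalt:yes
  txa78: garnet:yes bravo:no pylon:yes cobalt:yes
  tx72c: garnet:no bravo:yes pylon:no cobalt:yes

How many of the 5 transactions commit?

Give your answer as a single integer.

Answer: 0

Derivation:
txfa0: no from bravo -> abort (commits=0)
tx561: no from pylon -> abort (commits=0)
txa58: no from bravo -> abort (commits=0)
txa78: no from bravo -> abort (commits=0)
tx72c: no from garnet, pylon -> abort (commits=0)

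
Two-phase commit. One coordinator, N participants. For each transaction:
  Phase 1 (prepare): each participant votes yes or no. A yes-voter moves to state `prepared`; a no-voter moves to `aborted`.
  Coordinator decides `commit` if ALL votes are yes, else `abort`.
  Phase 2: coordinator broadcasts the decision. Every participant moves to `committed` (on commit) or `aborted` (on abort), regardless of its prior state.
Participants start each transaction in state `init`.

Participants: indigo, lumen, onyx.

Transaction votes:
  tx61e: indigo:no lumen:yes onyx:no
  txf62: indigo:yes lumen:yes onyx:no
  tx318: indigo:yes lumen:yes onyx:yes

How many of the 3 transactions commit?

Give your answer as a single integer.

Answer: 1

Derivation:
tx61e: no from indigo, onyx -> abort (commits=0)
txf62: no from onyx -> abort (commits=0)
tx318: all yes -> commit (commits=1)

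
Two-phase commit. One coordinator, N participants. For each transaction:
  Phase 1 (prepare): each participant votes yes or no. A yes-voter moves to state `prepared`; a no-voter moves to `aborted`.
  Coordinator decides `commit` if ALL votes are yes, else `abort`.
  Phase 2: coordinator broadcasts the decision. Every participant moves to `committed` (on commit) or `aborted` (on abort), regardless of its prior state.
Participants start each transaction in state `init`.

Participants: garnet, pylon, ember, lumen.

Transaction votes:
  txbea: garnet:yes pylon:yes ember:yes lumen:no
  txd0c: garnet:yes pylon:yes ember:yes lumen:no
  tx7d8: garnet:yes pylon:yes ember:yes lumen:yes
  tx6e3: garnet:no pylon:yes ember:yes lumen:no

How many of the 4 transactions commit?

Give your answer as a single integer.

Answer: 1

Derivation:
txbea: no from lumen -> abort (commits=0)
txd0c: no from lumen -> abort (commits=0)
tx7d8: all yes -> commit (commits=1)
tx6e3: no from garnet, lumen -> abort (commits=1)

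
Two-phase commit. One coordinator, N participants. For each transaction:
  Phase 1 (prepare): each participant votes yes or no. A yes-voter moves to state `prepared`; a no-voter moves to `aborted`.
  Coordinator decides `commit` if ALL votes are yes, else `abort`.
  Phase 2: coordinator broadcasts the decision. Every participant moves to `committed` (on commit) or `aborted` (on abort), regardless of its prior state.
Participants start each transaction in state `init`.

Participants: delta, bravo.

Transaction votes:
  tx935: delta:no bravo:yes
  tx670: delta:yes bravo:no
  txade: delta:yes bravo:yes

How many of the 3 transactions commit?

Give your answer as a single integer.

tx935: no from delta -> abort (commits=0)
tx670: no from bravo -> abort (commits=0)
txade: all yes -> commit (commits=1)

Answer: 1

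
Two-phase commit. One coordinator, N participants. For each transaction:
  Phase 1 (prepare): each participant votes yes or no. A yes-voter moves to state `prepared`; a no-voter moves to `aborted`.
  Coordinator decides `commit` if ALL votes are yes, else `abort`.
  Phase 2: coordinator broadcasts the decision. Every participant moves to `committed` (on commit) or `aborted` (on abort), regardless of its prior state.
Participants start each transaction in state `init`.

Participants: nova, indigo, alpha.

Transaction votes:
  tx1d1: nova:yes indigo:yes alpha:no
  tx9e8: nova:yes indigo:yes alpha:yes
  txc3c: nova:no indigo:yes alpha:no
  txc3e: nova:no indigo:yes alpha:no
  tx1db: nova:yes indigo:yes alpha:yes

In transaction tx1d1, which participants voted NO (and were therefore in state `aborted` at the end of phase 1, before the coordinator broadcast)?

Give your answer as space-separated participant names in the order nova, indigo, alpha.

Txn tx1d1 phase 1: nova yes -> prepared; indigo yes -> prepared; alpha no -> aborted

Answer: alpha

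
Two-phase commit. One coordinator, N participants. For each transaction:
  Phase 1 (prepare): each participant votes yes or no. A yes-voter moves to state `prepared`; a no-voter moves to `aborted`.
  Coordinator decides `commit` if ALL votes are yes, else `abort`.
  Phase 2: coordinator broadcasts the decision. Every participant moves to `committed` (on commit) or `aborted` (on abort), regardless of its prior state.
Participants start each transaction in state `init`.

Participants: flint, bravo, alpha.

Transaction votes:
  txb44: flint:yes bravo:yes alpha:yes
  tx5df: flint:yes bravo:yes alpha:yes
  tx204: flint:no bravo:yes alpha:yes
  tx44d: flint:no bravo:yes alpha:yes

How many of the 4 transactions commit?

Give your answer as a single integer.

Answer: 2

Derivation:
txb44: all yes -> commit (commits=1)
tx5df: all yes -> commit (commits=2)
tx204: no from flint -> abort (commits=2)
tx44d: no from flint -> abort (commits=2)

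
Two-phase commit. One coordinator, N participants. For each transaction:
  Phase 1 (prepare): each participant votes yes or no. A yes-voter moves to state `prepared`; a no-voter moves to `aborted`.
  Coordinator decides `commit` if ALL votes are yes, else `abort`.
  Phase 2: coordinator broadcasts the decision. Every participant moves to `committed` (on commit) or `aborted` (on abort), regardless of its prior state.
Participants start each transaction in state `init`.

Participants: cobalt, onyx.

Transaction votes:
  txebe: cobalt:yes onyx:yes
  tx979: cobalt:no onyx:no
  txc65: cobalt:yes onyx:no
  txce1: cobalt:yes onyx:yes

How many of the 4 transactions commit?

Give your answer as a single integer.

Answer: 2

Derivation:
txebe: all yes -> commit (commits=1)
tx979: no from cobalt, onyx -> abort (commits=1)
txc65: no from onyx -> abort (commits=1)
txce1: all yes -> commit (commits=2)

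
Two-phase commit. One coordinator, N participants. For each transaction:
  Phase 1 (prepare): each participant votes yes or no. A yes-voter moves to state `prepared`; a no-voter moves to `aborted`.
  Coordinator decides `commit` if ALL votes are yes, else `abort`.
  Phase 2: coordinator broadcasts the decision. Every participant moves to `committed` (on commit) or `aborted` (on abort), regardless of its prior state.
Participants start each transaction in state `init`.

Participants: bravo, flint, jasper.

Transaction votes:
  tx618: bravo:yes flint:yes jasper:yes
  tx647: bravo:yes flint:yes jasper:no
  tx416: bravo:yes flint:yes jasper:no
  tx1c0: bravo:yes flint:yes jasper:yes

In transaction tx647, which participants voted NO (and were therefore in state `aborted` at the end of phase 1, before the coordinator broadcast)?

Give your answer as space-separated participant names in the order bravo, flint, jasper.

Answer: jasper

Derivation:
Txn tx647 phase 1: bravo yes -> prepared; flint yes -> prepared; jasper no -> aborted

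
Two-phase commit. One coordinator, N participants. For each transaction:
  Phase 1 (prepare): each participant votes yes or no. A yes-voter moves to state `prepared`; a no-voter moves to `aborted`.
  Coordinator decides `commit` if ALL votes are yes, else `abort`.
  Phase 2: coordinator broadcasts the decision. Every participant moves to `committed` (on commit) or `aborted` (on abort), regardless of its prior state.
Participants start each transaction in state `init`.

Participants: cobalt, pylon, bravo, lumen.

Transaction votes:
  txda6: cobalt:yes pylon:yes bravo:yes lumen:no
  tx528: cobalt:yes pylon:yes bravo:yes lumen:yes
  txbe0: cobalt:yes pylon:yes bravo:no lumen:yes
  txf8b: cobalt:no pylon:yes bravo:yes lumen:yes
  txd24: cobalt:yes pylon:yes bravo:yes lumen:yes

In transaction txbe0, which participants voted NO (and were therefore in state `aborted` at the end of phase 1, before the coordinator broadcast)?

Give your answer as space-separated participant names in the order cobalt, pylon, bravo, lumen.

Txn txbe0 phase 1: cobalt yes -> prepared; pylon yes -> prepared; bravo no -> aborted; lumen yes -> prepared

Answer: bravo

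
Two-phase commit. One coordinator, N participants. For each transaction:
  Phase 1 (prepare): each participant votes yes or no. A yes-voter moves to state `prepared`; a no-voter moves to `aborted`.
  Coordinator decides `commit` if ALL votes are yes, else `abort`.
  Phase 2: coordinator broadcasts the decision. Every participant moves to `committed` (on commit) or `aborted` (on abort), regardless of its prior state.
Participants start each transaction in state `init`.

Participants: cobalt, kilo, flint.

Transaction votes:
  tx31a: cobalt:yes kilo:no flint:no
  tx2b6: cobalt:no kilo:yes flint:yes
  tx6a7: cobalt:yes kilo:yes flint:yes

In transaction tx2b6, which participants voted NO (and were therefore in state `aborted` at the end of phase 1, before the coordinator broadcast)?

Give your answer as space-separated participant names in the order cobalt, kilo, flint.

Txn tx2b6 phase 1: cobalt no -> aborted; kilo yes -> prepared; flint yes -> prepared

Answer: cobalt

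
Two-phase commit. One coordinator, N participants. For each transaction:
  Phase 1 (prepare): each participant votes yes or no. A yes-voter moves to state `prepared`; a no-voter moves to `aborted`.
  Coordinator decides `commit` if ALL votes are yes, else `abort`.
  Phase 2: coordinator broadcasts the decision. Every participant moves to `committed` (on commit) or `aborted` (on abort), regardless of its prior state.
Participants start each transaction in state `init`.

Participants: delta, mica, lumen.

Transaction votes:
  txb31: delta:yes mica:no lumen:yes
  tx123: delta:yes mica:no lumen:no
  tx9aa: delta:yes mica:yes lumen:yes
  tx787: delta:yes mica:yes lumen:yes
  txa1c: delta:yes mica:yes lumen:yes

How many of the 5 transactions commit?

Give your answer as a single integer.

Answer: 3

Derivation:
txb31: no from mica -> abort (commits=0)
tx123: no from mica, lumen -> abort (commits=0)
tx9aa: all yes -> commit (commits=1)
tx787: all yes -> commit (commits=2)
txa1c: all yes -> commit (commits=3)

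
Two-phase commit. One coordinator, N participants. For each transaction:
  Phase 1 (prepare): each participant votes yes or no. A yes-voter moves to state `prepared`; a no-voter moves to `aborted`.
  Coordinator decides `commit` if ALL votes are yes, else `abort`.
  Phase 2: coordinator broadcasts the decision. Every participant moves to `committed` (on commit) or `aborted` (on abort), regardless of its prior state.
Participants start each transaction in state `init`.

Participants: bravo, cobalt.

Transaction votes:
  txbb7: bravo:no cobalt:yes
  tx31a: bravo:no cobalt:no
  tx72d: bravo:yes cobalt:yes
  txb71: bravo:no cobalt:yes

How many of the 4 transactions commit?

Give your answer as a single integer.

txbb7: no from bravo -> abort (commits=0)
tx31a: no from bravo, cobalt -> abort (commits=0)
tx72d: all yes -> commit (commits=1)
txb71: no from bravo -> abort (commits=1)

Answer: 1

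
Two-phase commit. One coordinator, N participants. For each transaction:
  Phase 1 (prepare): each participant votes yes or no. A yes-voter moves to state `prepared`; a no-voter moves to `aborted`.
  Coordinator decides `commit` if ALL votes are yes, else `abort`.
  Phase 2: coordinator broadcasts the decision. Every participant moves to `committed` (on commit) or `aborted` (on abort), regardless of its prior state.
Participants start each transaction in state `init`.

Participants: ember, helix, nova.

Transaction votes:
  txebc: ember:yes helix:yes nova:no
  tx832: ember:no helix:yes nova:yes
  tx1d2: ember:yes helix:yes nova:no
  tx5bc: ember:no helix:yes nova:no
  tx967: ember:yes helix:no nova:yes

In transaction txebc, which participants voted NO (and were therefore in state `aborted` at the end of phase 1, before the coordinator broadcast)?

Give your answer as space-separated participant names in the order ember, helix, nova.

Answer: nova

Derivation:
Txn txebc phase 1: ember yes -> prepared; helix yes -> prepared; nova no -> aborted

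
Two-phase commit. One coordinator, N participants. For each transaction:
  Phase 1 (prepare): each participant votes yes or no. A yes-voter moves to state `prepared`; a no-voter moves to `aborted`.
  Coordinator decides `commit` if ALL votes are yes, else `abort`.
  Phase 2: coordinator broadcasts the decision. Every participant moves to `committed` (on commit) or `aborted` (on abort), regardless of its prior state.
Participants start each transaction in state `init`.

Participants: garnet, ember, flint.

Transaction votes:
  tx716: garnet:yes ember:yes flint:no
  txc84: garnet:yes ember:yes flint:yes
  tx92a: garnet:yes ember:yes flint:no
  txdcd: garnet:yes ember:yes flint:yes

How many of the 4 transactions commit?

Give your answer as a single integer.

Answer: 2

Derivation:
tx716: no from flint -> abort (commits=0)
txc84: all yes -> commit (commits=1)
tx92a: no from flint -> abort (commits=1)
txdcd: all yes -> commit (commits=2)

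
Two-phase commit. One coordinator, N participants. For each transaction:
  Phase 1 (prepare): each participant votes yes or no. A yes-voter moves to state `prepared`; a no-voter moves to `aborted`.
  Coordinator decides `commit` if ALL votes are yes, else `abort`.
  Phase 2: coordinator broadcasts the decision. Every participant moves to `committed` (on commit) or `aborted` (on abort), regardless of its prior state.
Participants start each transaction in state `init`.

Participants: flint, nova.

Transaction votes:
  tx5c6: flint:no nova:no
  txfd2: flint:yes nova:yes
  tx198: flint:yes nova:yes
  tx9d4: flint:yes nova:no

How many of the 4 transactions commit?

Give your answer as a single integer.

Answer: 2

Derivation:
tx5c6: no from flint, nova -> abort (commits=0)
txfd2: all yes -> commit (commits=1)
tx198: all yes -> commit (commits=2)
tx9d4: no from nova -> abort (commits=2)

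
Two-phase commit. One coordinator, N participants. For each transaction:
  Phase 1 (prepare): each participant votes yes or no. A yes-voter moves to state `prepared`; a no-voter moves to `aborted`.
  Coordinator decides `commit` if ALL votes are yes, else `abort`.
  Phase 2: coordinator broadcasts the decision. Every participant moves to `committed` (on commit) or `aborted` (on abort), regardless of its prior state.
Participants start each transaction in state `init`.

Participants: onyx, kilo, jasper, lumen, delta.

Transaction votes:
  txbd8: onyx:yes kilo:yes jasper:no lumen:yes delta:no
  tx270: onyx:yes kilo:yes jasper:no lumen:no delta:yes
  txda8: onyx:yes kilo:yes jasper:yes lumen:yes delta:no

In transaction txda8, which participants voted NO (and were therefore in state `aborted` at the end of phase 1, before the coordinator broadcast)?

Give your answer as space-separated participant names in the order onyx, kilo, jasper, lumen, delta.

Answer: delta

Derivation:
Txn txda8 phase 1: onyx yes -> prepared; kilo yes -> prepared; jasper yes -> prepared; lumen yes -> prepared; delta no -> aborted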